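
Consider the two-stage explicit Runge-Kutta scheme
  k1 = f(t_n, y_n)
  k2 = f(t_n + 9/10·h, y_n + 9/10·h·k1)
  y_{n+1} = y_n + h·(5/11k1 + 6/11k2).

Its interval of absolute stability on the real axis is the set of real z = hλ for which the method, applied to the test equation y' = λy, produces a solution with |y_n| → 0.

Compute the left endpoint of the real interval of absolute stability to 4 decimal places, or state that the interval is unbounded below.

z* = -2.0370.

Set f=λy, z=hλ:
  k1=λy_n ⇒ h·k1=z·y_n;  k2=λ(1+9/10z)y_n ⇒ h·k2=z(1+9/10z)y_n
  y_{n+1}/y_n = 1 + 5/11z + 6/11z(1+9/10z) = 1 + z + 27/55z²
  R(z) = 1 + z + 27/55z².

Solve |R(x)|<1 on ℝ⁻.
x=-1.02: |R|=0.4907
R=1: x+27/55x²=0 ⇒ x=−55/27=-2.0370; min R=1−1/(4·27/55)=0.4907>−1
Confirm numerically:
  x=-1.739: |R|=0.74557 <1
  x=-1.557: |R|=0.63309 <1
  x=-1.050: |R|=0.49123 <1
  x=-0.851: |R|=0.50452 <1
  x=-2.440: |R|=1.48268 >1
  x=-2.373: |R|=1.39137 >1
  x=-2.082: |R|=1.04596 >1
Stable set (-2.0370, 0).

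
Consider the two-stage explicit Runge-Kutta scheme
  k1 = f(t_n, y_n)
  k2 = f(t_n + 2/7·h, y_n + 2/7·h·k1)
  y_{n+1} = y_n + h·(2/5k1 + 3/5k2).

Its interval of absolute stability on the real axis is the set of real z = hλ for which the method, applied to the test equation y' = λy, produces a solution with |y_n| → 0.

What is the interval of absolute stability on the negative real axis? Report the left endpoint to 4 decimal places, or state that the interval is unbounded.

With y'=λy (z=hλ):
  k1=λy_n ⇒ h·k1=z·y_n;  k2=λ(1+2/7z)y_n ⇒ h·k2=z(1+2/7z)y_n
  y_{n+1}/y_n = 1 + 2/5z + 3/5z(1+2/7z) = 1 + z + 6/35z²
  Hence R(z) = 1 + z + 6/35z².

Find x<0 with |R(x)|<1.
x=-1.33: |R|=0.0268
R=1: x+6/35x²=0 ⇒ x=−35/6=-5.8333; min R=1−1/(4·6/35)=-0.4583>−1
Confirm numerically:
  x=-5.208: |R|=0.44170 <1
  x=-5.118: |R|=0.37239 <1
  x=-4.016: |R|=0.25116 <1
  x=-2.412: |R|=0.41467 <1
  x=-6.364: |R|=1.57894 >1
  x=-6.056: |R|=1.23117 >1
  x=-6.032: |R|=1.20543 >1
Interval (-5.8333, 0).

z∈(-5.8333,0).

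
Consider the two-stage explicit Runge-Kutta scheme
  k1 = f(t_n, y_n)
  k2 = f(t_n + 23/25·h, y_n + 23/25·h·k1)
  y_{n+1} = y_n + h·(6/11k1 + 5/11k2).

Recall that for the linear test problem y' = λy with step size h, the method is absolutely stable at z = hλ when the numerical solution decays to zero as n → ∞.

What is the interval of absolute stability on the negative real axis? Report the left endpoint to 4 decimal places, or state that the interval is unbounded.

(-2.3913, 0).

Set f=λy, z=hλ:
  k1=λy_n ⇒ h·k1=z·y_n;  k2=λ(1+23/25z)y_n ⇒ h·k2=z(1+23/25z)y_n
  y_{n+1}/y_n = 1 + 6/11z + 5/11z(1+23/25z) = 1 + z + 23/55z²
  Hence R(z) = 1 + z + 23/55z².

Find x<0 with |R(x)|<1.
x=-0.36: |R|=0.6942
R=1: x+23/55x²=0 ⇒ x=−55/23=-2.3913; min R=1−1/(4·23/55)=0.4022>−1
Confirm numerically:
  x=-2.175: |R|=0.80326 <1
  x=-1.921: |R|=0.62219 <1
  x=-1.905: |R|=0.61259 <1
  x=-1.507: |R|=0.44271 <1
  x=-2.835: |R|=1.52602 >1
  x=-2.626: |R|=1.25773 >1
  x=-2.418: |R|=1.02699 >1
Stable set (-2.3913, 0).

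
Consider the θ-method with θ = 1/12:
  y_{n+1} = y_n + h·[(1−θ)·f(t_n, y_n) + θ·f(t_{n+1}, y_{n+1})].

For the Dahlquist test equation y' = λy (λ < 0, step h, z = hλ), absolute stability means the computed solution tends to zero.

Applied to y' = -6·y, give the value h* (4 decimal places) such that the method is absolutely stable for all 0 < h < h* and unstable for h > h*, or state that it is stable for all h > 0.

(-2.4000,0); λ=-6 ⇒ h* = (12/5)/6 = 0.4000.

Test eqn y'=λy, z=hλ:
  y_{n+1} = y_n + z·[11/12·y_n + 1/12·y_{n+1}] ⇒ (1 − 1/12z)y_{n+1} = (1 + 11/12z)y_n
  Hence R(z) = (1 + 11/12z)/(1 − 1/12z).

Solve |R(x)|<1 on ℝ⁻.
x=-1.64: |R|=0.4428
R=−1: 1+11/12x = −1+1/12x ⇒ -5/6x=2 ⇒ x=2/(-5/6)=-2.4000
Confirm numerically:
  x=-2.095: |R|=0.78361 <1
  x=-1.826: |R|=0.58484 <1
  x=-1.432: |R|=0.27933 <1
  x=-2.680: |R|=1.19074 >1
  x=-2.559: |R|=1.10921 >1
Stable set (-2.4000, 0).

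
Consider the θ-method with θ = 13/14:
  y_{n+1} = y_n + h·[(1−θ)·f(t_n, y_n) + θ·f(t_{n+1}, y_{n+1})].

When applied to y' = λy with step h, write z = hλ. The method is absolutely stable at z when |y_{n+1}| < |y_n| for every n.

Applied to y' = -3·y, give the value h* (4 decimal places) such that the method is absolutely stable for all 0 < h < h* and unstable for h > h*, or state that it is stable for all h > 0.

unbounded; (−∞, 0). Any h>0 works for λ=-3.

Set f=λy, z=hλ:
  y_{n+1} = y_n + z·[1/14·y_n + 13/14·y_{n+1}] ⇒ (1 − 13/14z)y_{n+1} = (1 + 1/14z)y_n
  R(z) = (1 + 1/14z)/(1 − 13/14z).

Find x<0 with |R(x)|<1.
x=-1.28: |R|=0.4151
x=-2: |R|=0.3000
x=-10: |R|=0.0278
x=-100: |R|=0.0654
θ=13/14≥1/2 ⇒ |1+1/14x|<|1−13/14x| ∀x<0 ⇒ interval (−∞,0).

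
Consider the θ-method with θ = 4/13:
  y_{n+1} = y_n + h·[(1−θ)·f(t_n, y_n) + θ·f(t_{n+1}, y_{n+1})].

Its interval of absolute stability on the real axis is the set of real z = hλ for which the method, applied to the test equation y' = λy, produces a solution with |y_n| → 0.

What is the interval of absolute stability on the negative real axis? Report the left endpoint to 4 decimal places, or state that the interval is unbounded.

(-5.2000, 0).

With y'=λy (z=hλ):
  y_{n+1} = y_n + z·[9/13·y_n + 4/13·y_{n+1}] ⇒ (1 − 4/13z)y_{n+1} = (1 + 9/13z)y_n
  R(z) = (1 + 9/13z)/(1 − 4/13z).

Boundary: |R(x)|=1, x<0.
x=-1.31: |R|=0.0663
R=−1: 1+9/13x = −1+4/13x ⇒ -5/13x=2 ⇒ x=2/(-5/13)=-5.2000
Confirm numerically:
  x=-5.150: |R|=0.99256 <1
  x=-4.665: |R|=0.91551 <1
  x=-4.399: |R|=0.86910 <1
  x=-5.692: |R|=1.06878 >1
  x=-5.540: |R|=1.04835 >1
Stable set (-5.2000, 0).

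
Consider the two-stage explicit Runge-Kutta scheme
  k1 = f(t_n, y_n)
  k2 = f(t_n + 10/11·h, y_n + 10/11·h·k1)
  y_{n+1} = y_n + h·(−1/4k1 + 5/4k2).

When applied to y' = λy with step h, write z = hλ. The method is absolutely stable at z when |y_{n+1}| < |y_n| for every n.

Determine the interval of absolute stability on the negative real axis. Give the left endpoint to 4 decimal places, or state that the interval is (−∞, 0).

z∈(-0.8800,0).

On y'=λy, z=hλ:
  k1=λy_n ⇒ h·k1=z·y_n;  k2=λ(1+10/11z)y_n ⇒ h·k2=z(1+10/11z)y_n
  y_{n+1}/y_n = 1 − 1/4z + 5/4z(1+10/11z) = 1 + z + 25/22z²
  so R(z) = 1 + z + 25/22z².

Solve |R(x)|<1 on ℝ⁻.
x=-1.18: |R|=1.4023
R=1: x+25/22x²=0 ⇒ x=−22/25=-0.8800; min R=1−1/(4·25/22)=0.7800>−1
Confirm numerically:
  x=-0.811: |R|=0.93641 <1
  x=-0.566: |R|=0.79804 <1
  x=-0.547: |R|=0.79301 <1
  x=-0.536: |R|=0.79047 <1
  x=-1.456: |R|=1.95302 >1
  x=-1.265: |R|=1.55344 >1
  x=-0.928: |R|=1.05062 >1
So |R|<1 on (-0.8800, 0).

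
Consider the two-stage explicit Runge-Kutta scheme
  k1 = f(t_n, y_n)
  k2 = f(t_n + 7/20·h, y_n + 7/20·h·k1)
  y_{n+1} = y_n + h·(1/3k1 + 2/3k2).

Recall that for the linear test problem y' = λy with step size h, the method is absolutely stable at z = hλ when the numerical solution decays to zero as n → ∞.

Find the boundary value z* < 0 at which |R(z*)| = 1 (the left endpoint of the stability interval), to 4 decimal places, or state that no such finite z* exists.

left endpoint -4.2857.

On y'=λy, z=hλ:
  k1=λy_n ⇒ h·k1=z·y_n;  k2=λ(1+7/20z)y_n ⇒ h·k2=z(1+7/20z)y_n
  y_{n+1}/y_n = 1 + 1/3z + 2/3z(1+7/20z) = 1 + z + 7/30z²
  R(z) = 1 + z + 7/30z².

Find x<0 with |R(x)|<1.
x=-0.91: |R|=0.2832
R=1: x+7/30x²=0 ⇒ x=−30/7=-4.2857; min R=1−1/(4·7/30)=-0.0714>−1
Confirm numerically:
  x=-3.356: |R|=0.27197 <1
  x=-2.999: |R|=0.09960 <1
  x=-2.048: |R|=0.06933 <1
  x=-4.610: |R|=1.34882 >1
  x=-4.505: |R|=1.23051 >1
Interval (-4.2857, 0).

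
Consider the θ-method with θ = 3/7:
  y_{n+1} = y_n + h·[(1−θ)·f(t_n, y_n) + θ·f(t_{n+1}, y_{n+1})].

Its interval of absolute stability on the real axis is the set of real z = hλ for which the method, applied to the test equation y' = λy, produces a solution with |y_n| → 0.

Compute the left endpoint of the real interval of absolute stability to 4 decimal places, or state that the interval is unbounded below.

Set f=λy, z=hλ:
  y_{n+1} = y_n + z·[4/7·y_n + 3/7·y_{n+1}] ⇒ (1 − 3/7z)y_{n+1} = (1 + 4/7z)y_n
  R(z) = (1 + 4/7z)/(1 − 3/7z).

Boundary: |R(x)|=1, x<0.
x=-1.06: |R|=0.2711
R=−1: 1+4/7x = −1+3/7x ⇒ -1/7x=2 ⇒ x=2/(-1/7)=-14.0000
Confirm numerically:
  x=-10.603: |R|=0.91247 <1
  x=-9.300: |R|=0.86533 <1
  x=-6.936: |R|=0.74597 <1
  x=-14.438: |R|=1.00871 >1
  x=-14.357: |R|=1.00713 >1
Interval (-14.0000, 0).

z* = -14.0000.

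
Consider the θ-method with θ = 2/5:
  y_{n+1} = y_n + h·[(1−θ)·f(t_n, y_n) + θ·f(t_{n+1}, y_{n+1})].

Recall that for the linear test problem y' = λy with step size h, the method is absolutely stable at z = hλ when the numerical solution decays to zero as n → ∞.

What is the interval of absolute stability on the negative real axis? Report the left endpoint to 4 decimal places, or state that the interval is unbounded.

With y'=λy (z=hλ):
  y_{n+1} = y_n + z·[3/5·y_n + 2/5·y_{n+1}] ⇒ (1 − 2/5z)y_{n+1} = (1 + 3/5z)y_n
  Hence R(z) = (1 + 3/5z)/(1 − 2/5z).

Boundary: |R(x)|=1, x<0.
x=-0.56: |R|=0.5425
R=−1: 1+3/5x = −1+2/5x ⇒ -1/5x=2 ⇒ x=2/(-1/5)=-10.0000
Confirm numerically:
  x=-8.787: |R|=0.94627 <1
  x=-8.116: |R|=0.91127 <1
  x=-6.323: |R|=0.79162 <1
  x=-6.145: |R|=0.77704 <1
  x=-10.531: |R|=1.02037 >1
  x=-10.358: |R|=1.01392 >1
  x=-10.224: |R|=1.00880 >1
So |R|<1 on (-10.0000, 0).

(-10.0000, 0).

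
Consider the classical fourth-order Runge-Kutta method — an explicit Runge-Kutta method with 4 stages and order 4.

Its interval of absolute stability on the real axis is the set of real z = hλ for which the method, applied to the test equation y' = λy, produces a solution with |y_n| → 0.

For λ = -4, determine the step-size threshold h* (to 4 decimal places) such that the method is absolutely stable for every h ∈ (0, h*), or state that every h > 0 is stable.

On y'=λy, z=hλ:
  order 4, 4-stage ⇒ R(z)=1+z+z^2/2+z^3/6+z^4/24
  (e.g. R(-1.06)=0.35590, |R|=0.35590)

Need |R(x)|<1, x<0.
x=-1.06: |R|=0.3559
|R(-2.85)|=1.1020 |R(-2.62)|=0.7781 |R(-1.22)|=0.3139
Bisect:
  x_lo=-3.6273 |R|=3.2101  x_hi=-0.1590 |R|=0.8530
  mid=-1.89315 |R|=0.30323 →hi
  mid=-2.76021 |R|=0.96283 →hi
  mid=-3.19374 |R|=1.81187 →lo
  mid=-2.97697 |R|=1.32960 →lo
  mid=-2.86859 |R|=1.13302 →lo
  mid=-2.81440 |R|=1.04477 →lo
  mid=-2.78730 |R|=1.00303 →lo
  mid=-2.77376 |R|=0.98274 →hi
  mid=-2.78053 |R|=0.99284 →hi
  mid=-2.78392 |R|=0.99792 →hi
  ...
  [-2.78540,-2.78519] ⇒ x*=-2.7853
Stable set (-2.7853, 0).

(-2.7853,0); λ=-4 ⇒ h* = 0.6963.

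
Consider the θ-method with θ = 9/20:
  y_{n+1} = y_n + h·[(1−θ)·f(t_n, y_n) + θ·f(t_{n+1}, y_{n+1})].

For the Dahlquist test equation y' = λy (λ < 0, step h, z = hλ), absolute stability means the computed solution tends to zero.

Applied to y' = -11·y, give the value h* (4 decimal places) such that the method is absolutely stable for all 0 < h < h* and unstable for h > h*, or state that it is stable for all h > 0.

(-20.0000,0); λ=-11 ⇒ h* = (20)/11 = 1.8182.

Set f=λy, z=hλ:
  y_{n+1} = y_n + z·[11/20·y_n + 9/20·y_{n+1}] ⇒ (1 − 9/20z)y_{n+1} = (1 + 11/20z)y_n
  ⇒ R(z) = (1 + 11/20z)/(1 − 9/20z).

Need |R(x)|<1, x<0.
x=-0.45: |R|=0.6258
R=−1: 1+11/20x = −1+9/20x ⇒ -1/10x=2 ⇒ x=2/(-1/10)=-20.0000
Confirm numerically:
  x=-17.087: |R|=0.96648 <1
  x=-12.911: |R|=0.89590 <1
  x=-12.835: |R|=0.89426 <1
  x=-20.497: |R|=1.00486 >1
  x=-20.491: |R|=1.00480 >1
  x=-20.112: |R|=1.00111 >1
So |R|<1 on (-20.0000, 0).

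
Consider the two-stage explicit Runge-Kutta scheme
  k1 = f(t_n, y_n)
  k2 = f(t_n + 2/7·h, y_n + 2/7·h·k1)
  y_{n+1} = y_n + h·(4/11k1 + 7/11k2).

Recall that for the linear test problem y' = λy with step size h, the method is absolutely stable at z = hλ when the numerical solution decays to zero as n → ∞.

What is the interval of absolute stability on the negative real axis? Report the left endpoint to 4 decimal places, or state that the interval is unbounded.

z∈(-5.5000,0).

Test eqn y'=λy, z=hλ:
  k1=λy_n ⇒ h·k1=z·y_n;  k2=λ(1+2/7z)y_n ⇒ h·k2=z(1+2/7z)y_n
  y_{n+1}/y_n = 1 + 4/11z + 7/11z(1+2/7z) = 1 + z + 2/11z²
  ⇒ R(z) = 1 + z + 2/11z².

Need |R(x)|<1, x<0.
x=-1.26: |R|=0.0287
R=1: x+2/11x²=0 ⇒ x=−11/2=-5.5000; min R=1−1/(4·2/11)=-0.3750>−1
Confirm numerically:
  x=-3.757: |R|=0.19063 <1
  x=-3.648: |R|=0.22838 <1
  x=-2.540: |R|=0.36698 <1
  x=-2.482: |R|=0.36194 <1
  x=-6.066: |R|=1.62425 >1
  x=-5.716: |R|=1.22448 >1
  x=-5.639: |R|=1.14251 >1
Interval (-5.5000, 0).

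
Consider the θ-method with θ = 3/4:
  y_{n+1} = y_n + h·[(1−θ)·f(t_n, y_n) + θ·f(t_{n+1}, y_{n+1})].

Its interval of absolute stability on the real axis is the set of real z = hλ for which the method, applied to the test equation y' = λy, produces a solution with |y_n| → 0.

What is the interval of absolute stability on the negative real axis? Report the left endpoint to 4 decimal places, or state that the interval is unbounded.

Test eqn y'=λy, z=hλ:
  y_{n+1} = y_n + z·[1/4·y_n + 3/4·y_{n+1}] ⇒ (1 − 3/4z)y_{n+1} = (1 + 1/4z)y_n
  Hence R(z) = (1 + 1/4z)/(1 − 3/4z).

Boundary: |R(x)|=1, x<0.
x=-1.59: |R|=0.2748
x=-2: |R|=0.2000
x=-10: |R|=0.1765
x=-100: |R|=0.3158
θ=3/4≥1/2 ⇒ |1+1/4x|<|1−3/4x| ∀x<0 ⇒ stable on all of ℝ⁻.

unbounded; (−∞, 0).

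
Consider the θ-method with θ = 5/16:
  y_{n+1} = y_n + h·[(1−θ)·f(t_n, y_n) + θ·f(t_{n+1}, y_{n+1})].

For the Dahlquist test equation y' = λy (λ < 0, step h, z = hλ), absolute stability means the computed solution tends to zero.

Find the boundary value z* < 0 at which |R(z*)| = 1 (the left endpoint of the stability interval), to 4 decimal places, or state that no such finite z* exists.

On y'=λy, z=hλ:
  y_{n+1} = y_n + z·[11/16·y_n + 5/16·y_{n+1}] ⇒ (1 − 5/16z)y_{n+1} = (1 + 11/16z)y_n
  ⇒ R(z) = (1 + 11/16z)/(1 − 5/16z).

Need |R(x)|<1, x<0.
x=-1.78: |R|=0.1438
R=−1: 1+11/16x = −1+5/16x ⇒ -3/8x=2 ⇒ x=2/(-3/8)=-5.3333
Confirm numerically:
  x=-3.761: |R|=0.72895 <1
  x=-3.202: |R|=0.60050 <1
  x=-2.206: |R|=0.30581 <1
  x=-5.846: |R|=1.06801 >1
  x=-5.456: |R|=1.01701 >1
So |R|<1 on (-5.3333, 0).

left endpoint -5.3333.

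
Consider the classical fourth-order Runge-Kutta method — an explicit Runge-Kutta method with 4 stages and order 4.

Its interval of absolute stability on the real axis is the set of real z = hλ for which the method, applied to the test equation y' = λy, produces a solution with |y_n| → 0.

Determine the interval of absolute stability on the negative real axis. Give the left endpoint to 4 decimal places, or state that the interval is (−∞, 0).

With y'=λy (z=hλ):
  order 4, 4-stage ⇒ R(z)=1+z+z^2/2+z^3/6+z^4/24
  (e.g. R(-0.94)=0.39590, |R|=0.39590)

Solve |R(x)|<1 on ℝ⁻.
x=-0.94: |R|=0.3959
|R(-1.72)|=0.2758 |R(-1.21)|=0.3161 |R(-0.65)|=0.5229
Bisect:
  x_lo=-3.6362 |R|=3.2462  x_hi=-0.2198 |R|=0.8027
  mid=-1.92801 |R|=0.31187 →hi
  mid=-2.78213 |R|=0.99524 →hi
  mid=-3.20919 |R|=1.85120 →lo
  mid=-2.99566 |R|=1.36634 →lo
  mid=-2.88889 |R|=1.16776 →lo
  mid=-2.83551 |R|=1.07839 →lo
  mid=-2.80882 |R|=1.03605 →lo
  mid=-2.79547 |R|=1.01545 →lo
  mid=-2.78880 |R|=1.00530 →lo
  ...
  [-2.78546,-2.78525] ⇒ x*=-2.7853
So |R|<1 on (-2.7853, 0).

(-2.7853, 0).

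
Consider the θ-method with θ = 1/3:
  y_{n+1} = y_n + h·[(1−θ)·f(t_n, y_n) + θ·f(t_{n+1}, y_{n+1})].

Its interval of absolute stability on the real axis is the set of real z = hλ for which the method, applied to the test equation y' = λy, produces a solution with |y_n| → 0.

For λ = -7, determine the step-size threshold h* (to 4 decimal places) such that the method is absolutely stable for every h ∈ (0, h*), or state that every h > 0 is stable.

Set f=λy, z=hλ:
  y_{n+1} = y_n + z·[2/3·y_n + 1/3·y_{n+1}] ⇒ (1 − 1/3z)y_{n+1} = (1 + 2/3z)y_n
  R(z) = (1 + 2/3z)/(1 − 1/3z).

Boundary: |R(x)|=1, x<0.
x=-1.3: |R|=0.0930
R=−1: 1+2/3x = −1+1/3x ⇒ -1/3x=2 ⇒ x=2/(-1/3)=-6.0000
Confirm numerically:
  x=-4.308: |R|=0.76847 <1
  x=-3.522: |R|=0.62006 <1
  x=-3.175: |R|=0.54251 <1
  x=-2.640: |R|=0.40426 <1
  x=-6.303: |R|=1.03257 >1
  x=-6.192: |R|=1.02089 >1
So |R|<1 on (-6.0000, 0).

(-6.0000,0); λ=-7 ⇒ h* = (6)/7 = 0.8571.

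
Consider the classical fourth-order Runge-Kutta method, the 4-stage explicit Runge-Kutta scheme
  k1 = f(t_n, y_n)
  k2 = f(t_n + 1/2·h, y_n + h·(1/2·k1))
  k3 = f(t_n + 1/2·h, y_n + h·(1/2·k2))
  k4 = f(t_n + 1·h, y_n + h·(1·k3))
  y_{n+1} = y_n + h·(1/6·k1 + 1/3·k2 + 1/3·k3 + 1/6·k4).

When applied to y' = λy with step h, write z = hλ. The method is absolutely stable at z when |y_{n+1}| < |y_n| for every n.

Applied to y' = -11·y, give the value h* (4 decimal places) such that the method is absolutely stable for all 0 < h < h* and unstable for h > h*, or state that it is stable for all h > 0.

On y'=λy, z=hλ:
  order 4, 4-stage ⇒ R(z)=1+z+z^2/2+z^3/6+z^4/24
  (e.g. R(-1)=0.37500, |R|=0.37500)

Find x<0 with |R(x)|<1.
x=-1: |R|=0.3750
|R(-1.99)|=0.3300 |R(-1.22)|=0.3139 |R(-0.77)|=0.4650
Bisect:
  x_lo=-3.5627 |R|=2.9597  x_hi=-0.3813 |R|=0.6830
  mid=-1.97198 |R|=0.32438 →hi
  mid=-2.76733 |R|=0.97326 →hi
  mid=-3.16501 |R|=1.74058 →lo
  mid=-2.96617 |R|=1.30876 →lo
  mid=-2.86675 |R|=1.12992 →lo
  mid=-2.81704 |R|=1.04893 →lo
  mid=-2.79219 |R|=1.01044 →lo
  ...
  [-2.78539,-2.78520] ⇒ x*=-2.7853
So |R|<1 on (-2.7853, 0).

(-2.7853,0); λ=-11 ⇒ h* = 0.2532.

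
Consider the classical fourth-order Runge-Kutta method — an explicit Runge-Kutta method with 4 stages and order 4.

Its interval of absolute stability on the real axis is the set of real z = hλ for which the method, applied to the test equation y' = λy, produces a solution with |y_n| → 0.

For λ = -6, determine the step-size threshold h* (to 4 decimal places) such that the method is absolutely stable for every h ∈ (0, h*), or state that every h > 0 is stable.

Set f=λy, z=hλ:
  order 4, 4-stage ⇒ R(z)=1+z+z^2/2+z^3/6+z^4/24
  (e.g. R(-1.3)=0.29784, |R|=0.29784)

Need |R(x)|<1, x<0.
x=-1.3: |R|=0.2978
|R(-2.98)|=1.3355 |R(-0.97)|=0.3852 |R(-0.8)|=0.4517
Bisect:
  x_lo=-3.3730 |R|=2.3129  x_hi=-0.3768 |R|=0.6861
  mid=-1.87486 |R|=0.29913 →hi
  mid=-2.62391 |R|=0.78273 →hi
  mid=-2.99844 |R|=1.37187 →lo
  mid=-2.81117 |R|=1.03972 →lo
  mid=-2.71754 |R|=0.90257 →hi
  mid=-2.76436 |R|=0.96889 →hi
  mid=-2.78777 |R|=1.00373 →lo
  mid=-2.77606 |R|=0.98617 →hi
  mid=-2.78191 |R|=0.99492 →hi
  ...
  [-2.78539,-2.78521] ⇒ x*=-2.7853
Interval (-2.7853, 0).

(-2.7853,0); λ=-6 ⇒ h* = 0.4642.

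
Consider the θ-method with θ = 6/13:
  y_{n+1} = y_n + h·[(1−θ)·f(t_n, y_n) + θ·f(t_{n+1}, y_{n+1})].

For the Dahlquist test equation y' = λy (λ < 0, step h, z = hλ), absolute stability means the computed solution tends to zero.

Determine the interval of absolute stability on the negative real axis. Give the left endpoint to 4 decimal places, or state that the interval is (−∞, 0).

z∈(-26.0000,0).

Test eqn y'=λy, z=hλ:
  y_{n+1} = y_n + z·[7/13·y_n + 6/13·y_{n+1}] ⇒ (1 − 6/13z)y_{n+1} = (1 + 7/13z)y_n
  ⇒ R(z) = (1 + 7/13z)/(1 − 6/13z).

Boundary: |R(x)|=1, x<0.
x=-0.31: |R|=0.7288
R=−1: 1+7/13x = −1+6/13x ⇒ -1/13x=2 ⇒ x=2/(-1/13)=-26.0000
Confirm numerically:
  x=-23.876: |R|=0.98641 <1
  x=-17.722: |R|=0.93063 <1
  x=-10.786: |R|=0.80424 <1
  x=-26.581: |R|=1.00337 >1
  x=-26.376: |R|=1.00220 >1
  x=-26.238: |R|=1.00140 >1
Stable set (-26.0000, 0).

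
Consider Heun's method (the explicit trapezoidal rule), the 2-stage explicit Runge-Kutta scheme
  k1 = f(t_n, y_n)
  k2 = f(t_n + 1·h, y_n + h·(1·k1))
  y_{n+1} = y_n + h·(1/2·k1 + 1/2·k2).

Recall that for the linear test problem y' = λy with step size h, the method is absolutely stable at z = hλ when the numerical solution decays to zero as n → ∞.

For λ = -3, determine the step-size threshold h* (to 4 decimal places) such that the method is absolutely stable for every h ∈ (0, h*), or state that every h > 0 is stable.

Test eqn y'=λy, z=hλ:
  order 2, 2-stage ⇒ R(z)=1+z+z^2/2
  (e.g. R(-1.56)=0.65680, |R|=0.65680)

Solve |R(x)|<1 on ℝ⁻.
x=-1.56: |R|=0.6568
|R(-2.17)|=1.1845 |R(-1.29)|=0.5421 |R(-0.89)|=0.5061
Bisect:
  x_lo=-2.5712 |R|=1.7344  x_hi=-0.2829 |R|=0.7571
  mid=-1.42706 |R|=0.59119 →hi
  mid=-1.99915 |R|=0.99915 →hi
  mid=-2.28519 |R|=1.32586 →lo
  mid=-2.14217 |R|=1.15227 →lo
  mid=-2.07066 |R|=1.07315 →lo
  mid=-2.03490 |R|=1.03551 →lo
  mid=-2.01702 |R|=1.01717 →lo
  mid=-2.00809 |R|=1.00812 →lo
  mid=-2.00362 |R|=1.00362 →lo
  ...
  [-2.00012,-1.99998] ⇒ x*=-2.0000
So |R|<1 on (-2.0000, 0).

(-2.0000,0); λ=-3 ⇒ h* = 0.6667.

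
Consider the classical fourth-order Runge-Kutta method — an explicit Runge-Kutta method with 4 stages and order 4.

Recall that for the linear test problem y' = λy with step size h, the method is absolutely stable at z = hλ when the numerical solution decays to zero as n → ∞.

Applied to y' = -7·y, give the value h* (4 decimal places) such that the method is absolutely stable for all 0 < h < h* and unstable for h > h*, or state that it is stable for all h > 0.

(-2.7853,0); λ=-7 ⇒ h* = 0.3979.

Test eqn y'=λy, z=hλ:
  order 4, 4-stage ⇒ R(z)=1+z+z^2/2+z^3/6+z^4/24
  (e.g. R(-1.72)=0.27580, |R|=0.27580)

Boundary: |R(x)|=1, x<0.
x=-1.72: |R|=0.2758
|R(-2.77)|=0.9772 |R(-2.56)|=0.7102 |R(-1.51)|=0.2728
Bisect:
  x_lo=-3.1701 |R|=1.7531  x_hi=-0.3722 |R|=0.6893
  mid=-1.77116 |R|=0.28135 →hi
  mid=-2.47064 |R|=0.62038 →hi
  mid=-2.82038 |R|=1.05420 →lo
  mid=-2.64551 |R|=0.80890 →hi
  mid=-2.73294 |R|=0.92390 →hi
  mid=-2.77666 |R|=0.98706 →hi
  mid=-2.79852 |R|=1.02012 →lo
  ...
  [-2.78537,-2.78520] ⇒ x*=-2.7853
So |R|<1 on (-2.7853, 0).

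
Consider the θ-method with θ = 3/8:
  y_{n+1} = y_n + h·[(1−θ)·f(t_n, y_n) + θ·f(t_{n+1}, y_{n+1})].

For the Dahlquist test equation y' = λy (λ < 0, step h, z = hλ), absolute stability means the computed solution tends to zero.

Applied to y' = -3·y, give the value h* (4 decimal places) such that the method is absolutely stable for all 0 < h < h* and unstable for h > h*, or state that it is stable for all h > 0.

(-8.0000,0); λ=-3 ⇒ h* = (8)/3 = 2.6667.

Set f=λy, z=hλ:
  y_{n+1} = y_n + z·[5/8·y_n + 3/8·y_{n+1}] ⇒ (1 − 3/8z)y_{n+1} = (1 + 5/8z)y_n
  Hence R(z) = (1 + 5/8z)/(1 − 3/8z).

Find x<0 with |R(x)|<1.
x=-1.65: |R|=0.0193
R=−1: 1+5/8x = −1+3/8x ⇒ -1/4x=2 ⇒ x=2/(-1/4)=-8.0000
Confirm numerically:
  x=-7.501: |R|=0.96728 <1
  x=-6.612: |R|=0.90027 <1
  x=-4.374: |R|=0.65666 <1
  x=-4.151: |R|=0.62362 <1
  x=-8.358: |R|=1.02165 >1
  x=-8.127: |R|=1.00784 >1
Interval (-8.0000, 0).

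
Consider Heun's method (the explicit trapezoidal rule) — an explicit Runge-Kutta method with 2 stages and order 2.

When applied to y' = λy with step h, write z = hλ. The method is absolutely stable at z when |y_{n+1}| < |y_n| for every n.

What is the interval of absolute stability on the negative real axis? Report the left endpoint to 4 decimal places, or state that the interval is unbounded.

With y'=λy (z=hλ):
  order 2, 2-stage ⇒ R(z)=1+z+z^2/2
  (e.g. R(-1.07)=0.50245, |R|=0.50245)

Solve |R(x)|<1 on ℝ⁻.
x=-1.07: |R|=0.5025
|R(-1.76)|=0.7888 |R(-0.81)|=0.5181 |R(-0.57)|=0.5924
Bisect:
  x_lo=-2.4714 |R|=1.5825  x_hi=-0.0722 |R|=0.9304
  mid=-1.27182 |R|=0.53694 →hi
  mid=-1.87161 |R|=0.87986 →hi
  mid=-2.17151 |R|=1.18622 →lo
  mid=-2.02156 |R|=1.02179 →lo
  mid=-1.94659 |R|=0.94801 →hi
  mid=-1.98408 |R|=0.98420 →hi
  mid=-2.00282 |R|=1.00282 →lo
  mid=-1.99345 |R|=0.99347 →hi
  mid=-1.99813 |R|=0.99813 →hi
  mid=-2.00048 |R|=1.00048 →lo
  ...
  [-2.00004,-1.99989] ⇒ x*=-2.0000
So |R|<1 on (-2.0000, 0).

(-2.0000, 0).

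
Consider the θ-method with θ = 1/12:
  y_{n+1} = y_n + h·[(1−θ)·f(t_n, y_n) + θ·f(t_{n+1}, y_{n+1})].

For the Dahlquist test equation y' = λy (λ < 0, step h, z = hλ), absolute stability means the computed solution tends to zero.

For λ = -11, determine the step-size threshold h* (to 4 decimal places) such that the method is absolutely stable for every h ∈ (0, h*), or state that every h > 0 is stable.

Test eqn y'=λy, z=hλ:
  y_{n+1} = y_n + z·[11/12·y_n + 1/12·y_{n+1}] ⇒ (1 − 1/12z)y_{n+1} = (1 + 11/12z)y_n
  Hence R(z) = (1 + 11/12z)/(1 − 1/12z).

Boundary: |R(x)|=1, x<0.
x=-1.79: |R|=0.5577
R=−1: 1+11/12x = −1+1/12x ⇒ -5/6x=2 ⇒ x=2/(-5/6)=-2.4000
Confirm numerically:
  x=-1.809: |R|=0.57202 <1
  x=-1.401: |R|=0.25453 <1
  x=-0.964: |R|=0.10768 <1
  x=-2.692: |R|=1.19875 >1
  x=-2.663: |R|=1.17936 >1
  x=-2.579: |R|=1.12278 >1
Interval (-2.4000, 0).

(-2.4000,0); λ=-11 ⇒ h* = (12/5)/11 = 0.2182.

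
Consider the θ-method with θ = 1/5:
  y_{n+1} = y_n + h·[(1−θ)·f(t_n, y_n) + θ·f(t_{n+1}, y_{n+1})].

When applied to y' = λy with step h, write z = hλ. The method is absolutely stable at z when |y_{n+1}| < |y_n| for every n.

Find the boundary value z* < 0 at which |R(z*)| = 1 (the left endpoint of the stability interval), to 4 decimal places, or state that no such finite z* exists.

Set f=λy, z=hλ:
  y_{n+1} = y_n + z·[4/5·y_n + 1/5·y_{n+1}] ⇒ (1 − 1/5z)y_{n+1} = (1 + 4/5z)y_n
  so R(z) = (1 + 4/5z)/(1 − 1/5z).

Need |R(x)|<1, x<0.
x=-1.03: |R|=0.1459
R=−1: 1+4/5x = −1+1/5x ⇒ -3/5x=2 ⇒ x=2/(-3/5)=-3.3333
Confirm numerically:
  x=-3.179: |R|=0.94339 <1
  x=-2.717: |R|=0.76040 <1
  x=-2.527: |R|=0.67862 <1
  x=-1.665: |R|=0.24906 <1
  x=-3.902: |R|=1.19164 >1
  x=-3.475: |R|=1.05015 >1
Interval (-3.3333, 0).

left endpoint -3.3333.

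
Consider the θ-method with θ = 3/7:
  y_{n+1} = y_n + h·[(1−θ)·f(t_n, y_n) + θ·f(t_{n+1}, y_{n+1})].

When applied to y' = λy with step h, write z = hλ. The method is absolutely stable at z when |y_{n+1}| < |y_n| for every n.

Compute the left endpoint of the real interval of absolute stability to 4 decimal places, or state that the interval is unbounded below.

Set f=λy, z=hλ:
  y_{n+1} = y_n + z·[4/7·y_n + 3/7·y_{n+1}] ⇒ (1 − 3/7z)y_{n+1} = (1 + 4/7z)y_n
  R(z) = (1 + 4/7z)/(1 − 3/7z).

Solve |R(x)|<1 on ℝ⁻.
x=-1.69: |R|=0.0199
R=−1: 1+4/7x = −1+3/7x ⇒ -1/7x=2 ⇒ x=2/(-1/7)=-14.0000
Confirm numerically:
  x=-12.320: |R|=0.96178 <1
  x=-9.104: |R|=0.85731 <1
  x=-7.293: |R|=0.76776 <1
  x=-14.508: |R|=1.01005 >1
  x=-14.245: |R|=1.00493 >1
Interval (-14.0000, 0).

z* = -14.0000.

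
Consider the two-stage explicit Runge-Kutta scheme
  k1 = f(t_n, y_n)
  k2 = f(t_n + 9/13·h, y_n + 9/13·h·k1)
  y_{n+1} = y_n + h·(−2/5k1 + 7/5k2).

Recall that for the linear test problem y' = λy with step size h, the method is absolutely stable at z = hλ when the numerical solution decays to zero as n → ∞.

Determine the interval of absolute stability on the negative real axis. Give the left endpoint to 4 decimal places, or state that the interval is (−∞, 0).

With y'=λy (z=hλ):
  k1=λy_n ⇒ h·k1=z·y_n;  k2=λ(1+9/13z)y_n ⇒ h·k2=z(1+9/13z)y_n
  y_{n+1}/y_n = 1 − 2/5z + 7/5z(1+9/13z) = 1 + z + 63/65z²
  so R(z) = 1 + z + 63/65z².

Need |R(x)|<1, x<0.
x=-1.55: |R|=1.7786
R=1: x+63/65x²=0 ⇒ x=−65/63=-1.0317; min R=1−1/(4·63/65)=0.7421>−1
Confirm numerically:
  x=-0.798: |R|=0.81921 <1
  x=-0.514: |R|=0.74207 <1
  x=-0.495: |R|=0.74249 <1
  x=-1.512: |R|=1.70380 >1
  x=-1.506: |R|=1.69225 >1
  x=-1.307: |R|=1.34869 >1
So |R|<1 on (-1.0317, 0).

z∈(-1.0317,0).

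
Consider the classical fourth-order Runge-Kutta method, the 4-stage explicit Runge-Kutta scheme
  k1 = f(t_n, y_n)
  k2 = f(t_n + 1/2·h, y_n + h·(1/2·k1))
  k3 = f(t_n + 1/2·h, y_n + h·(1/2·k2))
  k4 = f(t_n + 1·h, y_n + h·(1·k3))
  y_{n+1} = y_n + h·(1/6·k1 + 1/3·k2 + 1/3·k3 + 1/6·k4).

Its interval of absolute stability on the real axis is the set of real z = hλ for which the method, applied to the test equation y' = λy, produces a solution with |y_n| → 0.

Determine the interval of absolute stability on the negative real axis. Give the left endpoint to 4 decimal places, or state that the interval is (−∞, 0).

On y'=λy, z=hλ:
  order 4, 4-stage ⇒ R(z)=1+z+z^2/2+z^3/6+z^4/24
  (e.g. R(-1.66)=0.27181, |R|=0.27181)

Find x<0 with |R(x)|<1.
x=-1.66: |R|=0.2718
|R(-2.2)|=0.4214 |R(-1.15)|=0.3306 |R(-0.6)|=0.5494
Bisect:
  x_lo=-3.1989 |R|=1.8249  x_hi=-0.2833 |R|=0.7533
  mid=-1.74110 |R|=0.27784 →hi
  mid=-2.46999 |R|=0.61977 →hi
  mid=-2.83443 |R|=1.07664 →lo
  mid=-2.65221 |R|=0.81720 →hi
  mid=-2.74332 |R|=0.93854 →hi
  mid=-2.78887 |R|=1.00541 →lo
  mid=-2.76609 |R|=0.97144 →hi
  mid=-2.77748 |R|=0.98829 →hi
  mid=-2.78318 |R|=0.99682 →hi
  mid=-2.78603 |R|=1.00110 →lo
  ...
  [-2.78531,-2.78514] ⇒ x*=-2.7853
Stable set (-2.7853, 0).

(-2.7853, 0).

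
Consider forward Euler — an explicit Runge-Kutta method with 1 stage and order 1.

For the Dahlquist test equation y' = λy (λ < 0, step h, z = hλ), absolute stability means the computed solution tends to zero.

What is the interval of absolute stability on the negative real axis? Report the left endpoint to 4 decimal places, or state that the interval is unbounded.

z∈(-2.0000,0).

Test eqn y'=λy, z=hλ:
  order 1, 1-stage ⇒ R(z)=1+z
  (e.g. R(-0.62)=0.38000, |R|=0.38000)

Need |R(x)|<1, x<0.
x=-0.62: |R|=0.3800
|R(-2.31)|=1.3100 |R(-0.74)|=0.2600 |R(-0.56)|=0.4400
Bisect:
  x_lo=-2.3569 |R|=1.3569  x_hi=-0.3417 |R|=0.6583
  mid=-1.34931 |R|=0.34931 →hi
  mid=-1.85309 |R|=0.85309 →hi
  mid=-2.10498 |R|=1.10498 →lo
  mid=-1.97904 |R|=0.97904 →hi
  mid=-2.04201 |R|=1.04201 →lo
  mid=-2.01052 |R|=1.01052 →lo
  mid=-1.99478 |R|=0.99478 →hi
  mid=-2.00265 |R|=1.00265 →lo
  mid=-1.99872 |R|=0.99872 →hi
  mid=-2.00068 |R|=1.00068 →lo
  ...
  [-2.00007,-1.99995] ⇒ x*=-2.0000
Interval (-2.0000, 0).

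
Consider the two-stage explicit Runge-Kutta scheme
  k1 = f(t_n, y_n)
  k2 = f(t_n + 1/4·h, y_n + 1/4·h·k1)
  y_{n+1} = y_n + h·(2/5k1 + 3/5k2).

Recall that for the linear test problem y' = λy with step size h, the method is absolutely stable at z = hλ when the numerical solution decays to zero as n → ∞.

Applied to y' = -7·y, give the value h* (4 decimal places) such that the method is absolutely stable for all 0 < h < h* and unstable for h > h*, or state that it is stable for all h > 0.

(-6.6667,0); λ=-7 ⇒ h* = (20/3)/7 = 0.9524.

Test eqn y'=λy, z=hλ:
  k1=λy_n ⇒ h·k1=z·y_n;  k2=λ(1+1/4z)y_n ⇒ h·k2=z(1+1/4z)y_n
  y_{n+1}/y_n = 1 + 2/5z + 3/5z(1+1/4z) = 1 + z + 3/20z²
  ⇒ R(z) = 1 + z + 3/20z².

Boundary: |R(x)|=1, x<0.
x=-1.03: |R|=0.1291
R=1: x+3/20x²=0 ⇒ x=−20/3=-6.6667; min R=1−1/(4·3/20)=-0.6667>−1
Confirm numerically:
  x=-5.824: |R|=0.26385 <1
  x=-5.249: |R|=0.11620 <1
  x=-4.044: |R|=0.59091 <1
  x=-6.895: |R|=1.23615 >1
  x=-6.890: |R|=1.23081 >1
  x=-6.825: |R|=1.16209 >1
Interval (-6.6667, 0).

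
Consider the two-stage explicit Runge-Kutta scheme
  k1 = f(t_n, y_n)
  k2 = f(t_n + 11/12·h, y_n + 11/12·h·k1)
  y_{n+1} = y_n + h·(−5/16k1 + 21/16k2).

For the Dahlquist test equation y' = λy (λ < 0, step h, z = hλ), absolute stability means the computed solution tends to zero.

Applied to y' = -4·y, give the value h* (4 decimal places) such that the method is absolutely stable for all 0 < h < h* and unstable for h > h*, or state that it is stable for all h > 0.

On y'=λy, z=hλ:
  k1=λy_n ⇒ h·k1=z·y_n;  k2=λ(1+11/12z)y_n ⇒ h·k2=z(1+11/12z)y_n
  y_{n+1}/y_n = 1 − 5/16z + 21/16z(1+11/12z) = 1 + z + 77/64z²
  so R(z) = 1 + z + 77/64z².

Boundary: |R(x)|=1, x<0.
x=-0.86: |R|=1.0298
R=1: x+77/64x²=0 ⇒ x=−64/77=-0.8312; min R=1−1/(4·77/64)=0.7922>−1
Confirm numerically:
  x=-0.722: |R|=0.90517 <1
  x=-0.604: |R|=0.83492 <1
  x=-0.551: |R|=0.81427 <1
  x=-0.494: |R|=0.79961 <1
  x=-1.356: |R|=1.85623 >1
  x=-1.245: |R|=1.61987 >1
So |R|<1 on (-0.8312, 0).

(-0.8312,0); λ=-4 ⇒ h* = (64/77)/4 = 0.2078.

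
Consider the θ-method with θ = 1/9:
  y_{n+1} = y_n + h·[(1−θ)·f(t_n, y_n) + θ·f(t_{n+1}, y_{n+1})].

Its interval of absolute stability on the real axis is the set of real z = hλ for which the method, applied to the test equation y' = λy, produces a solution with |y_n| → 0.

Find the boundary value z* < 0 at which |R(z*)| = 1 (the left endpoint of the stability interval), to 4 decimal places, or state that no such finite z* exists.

left endpoint -2.5714.

Test eqn y'=λy, z=hλ:
  y_{n+1} = y_n + z·[8/9·y_n + 1/9·y_{n+1}] ⇒ (1 − 1/9z)y_{n+1} = (1 + 8/9z)y_n
  R(z) = (1 + 8/9z)/(1 − 1/9z).

Need |R(x)|<1, x<0.
x=-0.56: |R|=0.4728
R=−1: 1+8/9x = −1+1/9x ⇒ -7/9x=2 ⇒ x=2/(-7/9)=-2.5714
Confirm numerically:
  x=-2.291: |R|=0.82614 <1
  x=-1.732: |R|=0.45248 <1
  x=-1.479: |R|=0.27025 <1
  x=-1.119: |R|=0.00474 <1
  x=-3.138: |R|=1.32674 >1
  x=-2.799: |R|=1.13501 >1
  x=-2.628: |R|=1.03406 >1
Interval (-2.5714, 0).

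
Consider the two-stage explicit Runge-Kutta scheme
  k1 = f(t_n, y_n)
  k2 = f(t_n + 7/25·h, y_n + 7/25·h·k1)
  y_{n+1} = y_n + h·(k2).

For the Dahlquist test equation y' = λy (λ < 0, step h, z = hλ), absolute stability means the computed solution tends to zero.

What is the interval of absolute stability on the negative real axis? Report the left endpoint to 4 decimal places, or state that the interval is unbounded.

With y'=λy (z=hλ):
  k1=λy_n ⇒ h·k1=z·y_n;  k2=λ(1+7/25z)y_n ⇒ h·k2=z(1+7/25z)y_n
  y_{n+1}/y_n = 1 + z(1+7/25z) = 1 + z + 7/25z²
  Hence R(z) = 1 + z + 7/25z².

Find x<0 with |R(x)|<1.
x=-1.63: |R|=0.1139
R=1: x+7/25x²=0 ⇒ x=−25/7=-3.5714; min R=1−1/(4·7/25)=0.1071>−1
Confirm numerically:
  x=-3.264: |R|=0.71903 <1
  x=-3.226: |R|=0.68798 <1
  x=-2.232: |R|=0.16291 <1
  x=-1.497: |R|=0.13048 <1
  x=-3.923: |R|=1.38618 >1
  x=-3.755: |R|=1.19301 >1
  x=-3.661: |R|=1.09182 >1
So |R|<1 on (-3.5714, 0).

(-3.5714, 0).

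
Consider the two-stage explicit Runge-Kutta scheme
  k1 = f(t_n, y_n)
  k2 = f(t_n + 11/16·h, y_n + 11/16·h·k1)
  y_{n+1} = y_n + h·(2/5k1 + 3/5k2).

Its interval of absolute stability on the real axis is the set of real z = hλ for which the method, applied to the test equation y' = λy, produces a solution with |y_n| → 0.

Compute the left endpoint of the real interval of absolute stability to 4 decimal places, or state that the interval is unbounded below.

z* = -2.4242.

On y'=λy, z=hλ:
  k1=λy_n ⇒ h·k1=z·y_n;  k2=λ(1+11/16z)y_n ⇒ h·k2=z(1+11/16z)y_n
  y_{n+1}/y_n = 1 + 2/5z + 3/5z(1+11/16z) = 1 + z + 33/80z²
  R(z) = 1 + z + 33/80z².

Find x<0 with |R(x)|<1.
x=-1.55: |R|=0.4410
R=1: x+33/80x²=0 ⇒ x=−80/33=-2.4242; min R=1−1/(4·33/80)=0.3939>−1
Confirm numerically:
  x=-2.317: |R|=0.89750 <1
  x=-1.890: |R|=0.58349 <1
  x=-1.218: |R|=0.39395 <1
  x=-1.051: |R|=0.40465 <1
  x=-2.659: |R|=1.25749 >1
  x=-2.555: |R|=1.13781 >1
Stable set (-2.4242, 0).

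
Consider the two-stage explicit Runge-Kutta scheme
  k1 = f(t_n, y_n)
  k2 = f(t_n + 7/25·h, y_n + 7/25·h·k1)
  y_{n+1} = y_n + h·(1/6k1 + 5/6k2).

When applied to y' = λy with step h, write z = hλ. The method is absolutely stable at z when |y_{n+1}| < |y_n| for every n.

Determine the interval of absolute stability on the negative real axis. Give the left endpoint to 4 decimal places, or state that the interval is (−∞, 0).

Set f=λy, z=hλ:
  k1=λy_n ⇒ h·k1=z·y_n;  k2=λ(1+7/25z)y_n ⇒ h·k2=z(1+7/25z)y_n
  y_{n+1}/y_n = 1 + 1/6z + 5/6z(1+7/25z) = 1 + z + 7/30z²
  Hence R(z) = 1 + z + 7/30z².

Boundary: |R(x)|=1, x<0.
x=-1.5: |R|=0.0250
R=1: x+7/30x²=0 ⇒ x=−30/7=-4.2857; min R=1−1/(4·7/30)=-0.0714>−1
Confirm numerically:
  x=-3.349: |R|=0.26802 <1
  x=-3.221: |R|=0.19980 <1
  x=-1.981: |R|=0.06532 <1
  x=-1.792: |R|=0.04271 <1
  x=-4.719: |R|=1.47709 >1
  x=-4.704: |R|=1.45911 >1
Stable set (-4.2857, 0).

(-4.2857, 0).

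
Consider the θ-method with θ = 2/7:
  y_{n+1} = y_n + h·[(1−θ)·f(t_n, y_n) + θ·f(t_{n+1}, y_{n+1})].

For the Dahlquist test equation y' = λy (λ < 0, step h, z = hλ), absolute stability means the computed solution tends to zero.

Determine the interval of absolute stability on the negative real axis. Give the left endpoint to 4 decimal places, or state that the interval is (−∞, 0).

Test eqn y'=λy, z=hλ:
  y_{n+1} = y_n + z·[5/7·y_n + 2/7·y_{n+1}] ⇒ (1 − 2/7z)y_{n+1} = (1 + 5/7z)y_n
  Hence R(z) = (1 + 5/7z)/(1 − 2/7z).

Solve |R(x)|<1 on ℝ⁻.
x=-0.35: |R|=0.6818
R=−1: 1+5/7x = −1+2/7x ⇒ -3/7x=2 ⇒ x=2/(-3/7)=-4.6667
Confirm numerically:
  x=-4.565: |R|=0.98109 <1
  x=-4.496: |R|=0.96798 <1
  x=-2.458: |R|=0.44394 <1
  x=-5.157: |R|=1.08496 >1
  x=-4.790: |R|=1.02232 >1
So |R|<1 on (-4.6667, 0).

z∈(-4.6667,0).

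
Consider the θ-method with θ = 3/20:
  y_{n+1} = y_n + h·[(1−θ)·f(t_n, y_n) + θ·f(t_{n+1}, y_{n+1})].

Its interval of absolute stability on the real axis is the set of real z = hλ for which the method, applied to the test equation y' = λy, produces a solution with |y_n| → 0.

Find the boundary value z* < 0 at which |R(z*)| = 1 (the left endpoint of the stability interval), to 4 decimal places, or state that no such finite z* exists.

With y'=λy (z=hλ):
  y_{n+1} = y_n + z·[17/20·y_n + 3/20·y_{n+1}] ⇒ (1 − 3/20z)y_{n+1} = (1 + 17/20z)y_n
  ⇒ R(z) = (1 + 17/20z)/(1 − 3/20z).

Solve |R(x)|<1 on ℝ⁻.
x=-1.16: |R|=0.0119
R=−1: 1+17/20x = −1+3/20x ⇒ -7/10x=2 ⇒ x=2/(-7/10)=-2.8571
Confirm numerically:
  x=-2.640: |R|=0.89112 <1
  x=-2.424: |R|=0.77765 <1
  x=-2.229: |R|=0.67048 <1
  x=-3.402: |R|=1.25253 >1
  x=-2.954: |R|=1.04698 >1
Stable set (-2.8571, 0).

z* = -2.8571.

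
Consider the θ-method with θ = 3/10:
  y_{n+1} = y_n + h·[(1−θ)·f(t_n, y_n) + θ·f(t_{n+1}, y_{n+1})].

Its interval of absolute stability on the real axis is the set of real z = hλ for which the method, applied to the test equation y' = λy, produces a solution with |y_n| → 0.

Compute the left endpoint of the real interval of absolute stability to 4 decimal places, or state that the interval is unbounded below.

Test eqn y'=λy, z=hλ:
  y_{n+1} = y_n + z·[7/10·y_n + 3/10·y_{n+1}] ⇒ (1 − 3/10z)y_{n+1} = (1 + 7/10z)y_n
  so R(z) = (1 + 7/10z)/(1 − 3/10z).

Need |R(x)|<1, x<0.
x=-1.25: |R|=0.0909
R=−1: 1+7/10x = −1+3/10x ⇒ -2/5x=2 ⇒ x=2/(-2/5)=-5.0000
Confirm numerically:
  x=-3.360: |R|=0.67331 <1
  x=-3.215: |R|=0.63655 <1
  x=-3.164: |R|=0.62323 <1
  x=-5.480: |R|=1.07262 >1
  x=-5.273: |R|=1.04229 >1
So |R|<1 on (-5.0000, 0).

z* = -5.0000.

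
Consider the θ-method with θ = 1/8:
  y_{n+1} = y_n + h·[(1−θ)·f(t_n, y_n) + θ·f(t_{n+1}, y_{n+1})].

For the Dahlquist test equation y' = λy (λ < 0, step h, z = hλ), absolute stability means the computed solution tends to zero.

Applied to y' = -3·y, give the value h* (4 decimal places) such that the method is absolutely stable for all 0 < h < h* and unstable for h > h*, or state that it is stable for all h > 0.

Test eqn y'=λy, z=hλ:
  y_{n+1} = y_n + z·[7/8·y_n + 1/8·y_{n+1}] ⇒ (1 − 1/8z)y_{n+1} = (1 + 7/8z)y_n
  so R(z) = (1 + 7/8z)/(1 − 1/8z).

Find x<0 with |R(x)|<1.
x=-0.8: |R|=0.2727
R=−1: 1+7/8x = −1+1/8x ⇒ -3/4x=2 ⇒ x=2/(-3/4)=-2.6667
Confirm numerically:
  x=-2.627: |R|=0.97760 <1
  x=-2.149: |R|=0.69396 <1
  x=-2.145: |R|=0.69147 <1
  x=-1.739: |R|=0.42848 <1
  x=-2.981: |R|=1.17175 >1
  x=-2.839: |R|=1.09540 >1
  x=-2.838: |R|=1.09485 >1
Stable set (-2.6667, 0).

(-2.6667,0); λ=-3 ⇒ h* = (8/3)/3 = 0.8889.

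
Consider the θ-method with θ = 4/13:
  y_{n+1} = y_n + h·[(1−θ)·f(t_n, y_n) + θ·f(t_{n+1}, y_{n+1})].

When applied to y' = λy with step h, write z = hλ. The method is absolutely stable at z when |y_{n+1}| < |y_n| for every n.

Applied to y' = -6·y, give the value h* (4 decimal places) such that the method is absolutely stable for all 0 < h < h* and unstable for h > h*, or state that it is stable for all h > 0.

(-5.2000,0); λ=-6 ⇒ h* = (26/5)/6 = 0.8667.

Set f=λy, z=hλ:
  y_{n+1} = y_n + z·[9/13·y_n + 4/13·y_{n+1}] ⇒ (1 − 4/13z)y_{n+1} = (1 + 9/13z)y_n
  Hence R(z) = (1 + 9/13z)/(1 − 4/13z).

Find x<0 with |R(x)|<1.
x=-0.69: |R|=0.4308
R=−1: 1+9/13x = −1+4/13x ⇒ -5/13x=2 ⇒ x=2/(-5/13)=-5.2000
Confirm numerically:
  x=-3.903: |R|=0.77335 <1
  x=-2.589: |R|=0.44104 <1
  x=-2.178: |R|=0.30407 <1
  x=-5.685: |R|=1.06785 >1
  x=-5.506: |R|=1.04368 >1
  x=-5.481: |R|=1.04023 >1
Interval (-5.2000, 0).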